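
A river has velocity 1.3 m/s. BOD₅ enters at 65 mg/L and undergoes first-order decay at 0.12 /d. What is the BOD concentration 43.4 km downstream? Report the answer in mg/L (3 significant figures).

Travel time t = 43.4 km / 1.3 m/s = 4.34e+04/1.3 = 3.338e+04 s = 0.3864 d.
First-order decay: C = 65·exp(−0.12·0.3864) = 65·0.9547 = 62.05 mg/L.

62.1 mg/L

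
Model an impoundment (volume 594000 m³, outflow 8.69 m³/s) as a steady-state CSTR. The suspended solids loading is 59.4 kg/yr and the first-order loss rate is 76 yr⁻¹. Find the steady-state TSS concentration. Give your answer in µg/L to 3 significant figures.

Outflow Q = 8.69 m³/s × 3.156e+07 s/yr = 2.742e+08 m³/yr.
Steady-state CSTR mass balance: W = Q·C + k·V·C, so C = W/(Q + kV).
Q + kV = 2.742e+08 + 76·594000 = 3.194e+08 m³/yr.
C = 59.4/3.194e+08 = 1.86e-07 kg/m³ = 0.000186 mg/L = 0.186 µg/L.

0.186 µg/L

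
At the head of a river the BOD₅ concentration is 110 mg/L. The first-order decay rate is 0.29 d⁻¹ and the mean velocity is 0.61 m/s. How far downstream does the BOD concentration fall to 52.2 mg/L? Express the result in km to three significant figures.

From C = C₀·e^(−kt), t = ln(C₀/C)/k = ln(110/52.2)/0.29 = 0.7454/0.29 = 2.57 d.
Distance = v·t = 0.61 m/s × 2.221e+05 s = 1.355e+05 m = 135.5 km.

135 km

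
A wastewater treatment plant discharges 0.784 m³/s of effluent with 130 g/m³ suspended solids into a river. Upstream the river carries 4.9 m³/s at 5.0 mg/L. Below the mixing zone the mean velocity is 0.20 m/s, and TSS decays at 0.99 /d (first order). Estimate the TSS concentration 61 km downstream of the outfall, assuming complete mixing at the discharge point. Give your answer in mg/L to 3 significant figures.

After complete mixing, C₀ = (0.784·130 + 4.9·5) / 5.684 = 22.24 mg/L.
Travel time t = 6.1e+04 m / 0.20 m/s = 3.05e+05 s = 3.53 d.
C = 22.24·exp(−0.99·3.53) = 22.24·0.03036 = 0.6751 mg/L.

0.675 mg/L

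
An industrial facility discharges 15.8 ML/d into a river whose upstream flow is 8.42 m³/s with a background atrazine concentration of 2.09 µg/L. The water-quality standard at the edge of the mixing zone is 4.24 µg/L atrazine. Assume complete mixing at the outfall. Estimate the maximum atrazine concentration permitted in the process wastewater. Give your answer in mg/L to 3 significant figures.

15.8 ML/d = 0.1829 m³/s.
2.09 µg/L = 0.00209 mg/L.
4.24 µg/L = 0.00424 mg/L.
Mass balance: 0.00424·8.603 = 0.1829·Cₑ + 8.42·0.00209.
Cₑ = (0.03648 − 0.0176) / 0.1829 = 0.1032 mg/L.

0.103 mg/L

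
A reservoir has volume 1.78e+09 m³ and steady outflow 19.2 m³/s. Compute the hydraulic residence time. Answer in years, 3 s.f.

Q = 19.2 m³/s × 3.156e+07 s/yr = 6.059e+08 m³/yr.
Hydraulic residence time τ = V/Q = 1.78e+09/6.059e+08 = 2.938 yr.

2.94 yr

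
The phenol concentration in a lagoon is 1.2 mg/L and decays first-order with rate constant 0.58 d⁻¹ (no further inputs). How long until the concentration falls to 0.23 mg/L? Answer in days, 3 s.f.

2.85 d

t = ln(C₀/C)/k = ln(1.2/0.23)/0.58 = 1.652/0.58 = 2.848 d.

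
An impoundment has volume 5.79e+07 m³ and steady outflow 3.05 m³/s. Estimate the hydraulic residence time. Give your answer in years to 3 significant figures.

Q = 3.05 m³/s × 3.156e+07 s/yr = 9.625e+07 m³/yr.
Hydraulic residence time τ = V/Q = 5.79e+07/9.625e+07 = 0.6016 yr.

0.602 yr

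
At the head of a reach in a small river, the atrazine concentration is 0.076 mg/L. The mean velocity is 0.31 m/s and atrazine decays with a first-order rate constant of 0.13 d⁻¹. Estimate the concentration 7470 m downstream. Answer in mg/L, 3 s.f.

Travel time t = 7470 m / 0.31 m/s = 7470/0.31 = 2.41e+04 s = 0.2789 d.
First-order decay: C = 0.076·exp(−0.13·0.2789) = 0.076·0.9644 = 0.07329 mg/L.

0.0733 mg/L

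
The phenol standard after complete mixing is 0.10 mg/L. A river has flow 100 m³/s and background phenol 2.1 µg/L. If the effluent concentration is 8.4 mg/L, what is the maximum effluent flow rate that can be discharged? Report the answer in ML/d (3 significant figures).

102 ML/d

2.1 µg/L = 0.0021 mg/L.
Mass balance at complete mixing: C_std·(Q_w + Q_r) = Q_w·C_e + Q_r·C_b.
Rearranging, Q_w = Q_r·(C_std − C_b)/(C_e − C_std) = 100·(0.1 − 0.0021) / (8.4 − 0.1) = 1.18 m³/s.
= 101.9 ML/d.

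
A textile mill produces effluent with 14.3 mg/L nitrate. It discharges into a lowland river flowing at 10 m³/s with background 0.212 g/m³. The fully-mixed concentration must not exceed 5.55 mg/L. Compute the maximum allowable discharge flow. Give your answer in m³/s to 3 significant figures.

Mass balance at complete mixing: C_std·(Q_w + Q_r) = Q_w·C_e + Q_r·C_b.
Rearranging, Q_w = Q_r·(C_std − C_b)/(C_e − C_std) = 10·(5.55 − 0.212) / (14.3 − 5.55) = 6.101 m³/s.

6.10 m³/s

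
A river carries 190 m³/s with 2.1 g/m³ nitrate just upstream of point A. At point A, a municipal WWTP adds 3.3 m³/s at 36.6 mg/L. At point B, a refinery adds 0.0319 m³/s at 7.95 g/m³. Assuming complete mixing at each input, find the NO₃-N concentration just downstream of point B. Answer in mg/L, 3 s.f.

After input A: C = (190·2.1 + 3.3·36.6) / 193.3 = 2.689 mg/L.
After input B: C = (193.3·2.689 + 0.0319·7.95) / 193.3 = 2.69 mg/L.

2.69 mg/L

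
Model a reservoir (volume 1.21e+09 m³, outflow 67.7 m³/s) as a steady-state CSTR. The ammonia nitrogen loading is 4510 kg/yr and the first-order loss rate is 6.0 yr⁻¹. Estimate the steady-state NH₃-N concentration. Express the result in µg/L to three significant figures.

Outflow Q = 67.7 m³/s × 3.156e+07 s/yr = 2.136e+09 m³/yr.
Steady-state CSTR mass balance: W = Q·C + k·V·C, so C = W/(Q + kV).
Q + kV = 2.136e+09 + 6.0·1.21e+09 = 9.396e+09 m³/yr.
C = 4510/9.396e+09 = 4.8e-07 kg/m³ = 0.00048 mg/L = 0.48 µg/L.

0.480 µg/L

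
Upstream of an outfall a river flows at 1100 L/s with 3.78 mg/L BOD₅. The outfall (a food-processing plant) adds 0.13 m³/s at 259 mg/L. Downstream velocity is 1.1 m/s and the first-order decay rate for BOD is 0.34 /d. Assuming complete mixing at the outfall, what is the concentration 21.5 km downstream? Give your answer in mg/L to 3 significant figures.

1100 L/s = 1.1 m³/s.
After complete mixing, C₀ = (0.13·259 + 1.1·3.78) / 1.23 = 30.75 mg/L.
Travel time t = 2.15e+04 m / 1.1 m/s = 1.955e+04 s = 0.2262 d.
C = 30.75·exp(−0.34·0.2262) = 30.75·0.926 = 28.48 mg/L.

28.5 mg/L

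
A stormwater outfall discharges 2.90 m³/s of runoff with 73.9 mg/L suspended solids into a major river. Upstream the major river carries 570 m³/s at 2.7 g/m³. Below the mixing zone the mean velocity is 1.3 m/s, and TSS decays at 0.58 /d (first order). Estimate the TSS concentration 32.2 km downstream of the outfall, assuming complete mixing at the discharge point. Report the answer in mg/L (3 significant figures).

2.59 mg/L

After complete mixing, C₀ = (2.9·73.9 + 570·2.7) / 572.9 = 3.06 mg/L.
Travel time t = 3.22e+04 m / 1.3 m/s = 2.477e+04 s = 0.2867 d.
C = 3.06·exp(−0.58·0.2867) = 3.06·0.8468 = 2.592 mg/L.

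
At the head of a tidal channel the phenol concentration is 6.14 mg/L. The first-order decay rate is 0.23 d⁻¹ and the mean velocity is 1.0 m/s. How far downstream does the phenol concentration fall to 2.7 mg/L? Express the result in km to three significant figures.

309 km

From C = C₀·e^(−kt), t = ln(C₀/C)/k = ln(6.14/2.7)/0.23 = 0.8216/0.23 = 3.572 d.
Distance = v·t = 1.0 m/s × 3.086e+05 s = 3.086e+05 m = 308.6 km.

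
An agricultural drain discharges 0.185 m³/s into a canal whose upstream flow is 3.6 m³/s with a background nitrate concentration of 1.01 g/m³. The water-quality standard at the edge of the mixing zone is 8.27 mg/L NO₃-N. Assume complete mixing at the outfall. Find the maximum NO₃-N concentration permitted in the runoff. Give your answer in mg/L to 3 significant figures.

150 mg/L

Mass balance: 8.27·3.785 = 0.185·Cₑ + 3.6·1.01.
Cₑ = (31.3 − 3.636) / 0.185 = 149.5 mg/L.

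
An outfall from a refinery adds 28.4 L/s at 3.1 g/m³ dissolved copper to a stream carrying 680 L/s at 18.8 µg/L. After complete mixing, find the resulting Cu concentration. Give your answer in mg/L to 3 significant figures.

0.142 mg/L

28.4 L/s = 0.0284 m³/s.
680 L/s = 0.68 m³/s.
18.8 µg/L = 0.0188 mg/L.
Flow-weighted mixing gives C = (0.0284·3.1 + 0.68·0.0188) / (0.0284 + 0.68) = 0.1008/0.7084 = 0.1423 mg/L.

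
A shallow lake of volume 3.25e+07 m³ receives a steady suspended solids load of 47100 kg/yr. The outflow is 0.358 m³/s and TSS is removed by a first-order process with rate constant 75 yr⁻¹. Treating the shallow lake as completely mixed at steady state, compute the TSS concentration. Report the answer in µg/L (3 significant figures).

19.2 µg/L

Outflow Q = 0.358 m³/s × 3.156e+07 s/yr = 1.13e+07 m³/yr.
Steady-state CSTR mass balance: W = Q·C + k·V·C, so C = W/(Q + kV).
Q + kV = 1.13e+07 + 75·3.25e+07 = 2.449e+09 m³/yr.
C = 47100/2.449e+09 = 1.923e-05 kg/m³ = 0.01923 mg/L = 19.23 µg/L.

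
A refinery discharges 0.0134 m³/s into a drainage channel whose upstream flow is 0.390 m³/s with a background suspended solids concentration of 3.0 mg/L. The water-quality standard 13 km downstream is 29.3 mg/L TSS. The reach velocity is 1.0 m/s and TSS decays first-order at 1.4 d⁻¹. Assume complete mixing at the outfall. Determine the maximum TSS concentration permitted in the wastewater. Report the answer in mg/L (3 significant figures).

1000 mg/L

Travel time to the compliance point: t = 1.3e+04/1.0 = 1.3e+04 s = 0.1505 d; decay factor exp(−1.4·0.1505) = 0.8101.
So the concentration just after mixing may be at most 29.3/0.8101 = 36.17 mg/L.
Mass balance: 36.17·0.4034 = 0.0134·Cₑ + 0.39·3.
Cₑ = (14.59 − 1.17) / 0.0134 = 1002 mg/L.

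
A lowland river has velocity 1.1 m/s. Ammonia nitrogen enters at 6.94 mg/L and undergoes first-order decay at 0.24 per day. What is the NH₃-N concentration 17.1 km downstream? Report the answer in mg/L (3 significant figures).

6.65 mg/L

Travel time t = 17.1 km / 1.1 m/s = 1.71e+04/1.1 = 1.555e+04 s = 0.1799 d.
First-order decay: C = 6.94·exp(−0.24·0.1799) = 6.94·0.9577 = 6.647 mg/L.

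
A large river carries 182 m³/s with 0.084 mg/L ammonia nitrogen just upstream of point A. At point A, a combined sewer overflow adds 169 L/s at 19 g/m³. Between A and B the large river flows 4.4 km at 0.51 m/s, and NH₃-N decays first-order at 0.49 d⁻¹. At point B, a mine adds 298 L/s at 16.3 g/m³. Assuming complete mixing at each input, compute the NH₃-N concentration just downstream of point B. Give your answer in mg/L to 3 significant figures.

0.123 mg/L

169 L/s = 0.169 m³/s.
After input A: C = (182·0.084 + 0.169·19) / 182.2 = 0.1015 mg/L.
Over the 4.4 km reach to input B (t = 8627 s = 0.09985 d), decay gives C = 0.1015·exp(−0.49·0.09985) = 0.0967 mg/L.
298 L/s = 0.298 m³/s.
After input B: C = (182.2·0.0967 + 0.298·16.3) / 182.5 = 0.1232 mg/L.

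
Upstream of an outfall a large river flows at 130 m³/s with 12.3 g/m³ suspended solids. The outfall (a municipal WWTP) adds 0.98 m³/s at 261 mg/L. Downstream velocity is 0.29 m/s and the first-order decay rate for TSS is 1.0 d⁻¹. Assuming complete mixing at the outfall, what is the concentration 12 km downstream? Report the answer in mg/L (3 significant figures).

After complete mixing, C₀ = (0.98·261 + 130·12.3) / 131 = 14.16 mg/L.
Travel time t = 1.2e+04 m / 0.29 m/s = 4.138e+04 s = 0.4789 d.
C = 14.16·exp(−1.0·0.4789) = 14.16·0.6194 = 8.772 mg/L.

8.77 mg/L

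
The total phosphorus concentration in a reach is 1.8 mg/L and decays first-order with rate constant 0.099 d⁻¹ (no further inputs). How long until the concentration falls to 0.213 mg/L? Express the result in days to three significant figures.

t = ln(C₀/C)/k = ln(1.8/0.213)/0.099 = 2.134/0.099 = 21.56 d.

21.6 d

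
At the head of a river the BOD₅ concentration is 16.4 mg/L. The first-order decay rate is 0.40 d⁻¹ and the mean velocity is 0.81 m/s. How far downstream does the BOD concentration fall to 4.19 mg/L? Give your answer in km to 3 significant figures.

From C = C₀·e^(−kt), t = ln(C₀/C)/k = ln(16.4/4.19)/0.40 = 1.365/0.40 = 3.411 d.
Distance = v·t = 0.81 m/s × 2.947e+05 s = 2.387e+05 m = 238.7 km.

239 km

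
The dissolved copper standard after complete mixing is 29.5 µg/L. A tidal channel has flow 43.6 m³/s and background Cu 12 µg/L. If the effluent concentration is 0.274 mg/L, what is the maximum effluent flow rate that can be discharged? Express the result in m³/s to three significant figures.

12 µg/L = 0.012 mg/L.
29.5 µg/L = 0.0295 mg/L.
Mass balance at complete mixing: C_std·(Q_w + Q_r) = Q_w·C_e + Q_r·C_b.
Rearranging, Q_w = Q_r·(C_std − C_b)/(C_e − C_std) = 43.6·(0.0295 − 0.012) / (0.274 − 0.0295) = 3.121 m³/s.

3.12 m³/s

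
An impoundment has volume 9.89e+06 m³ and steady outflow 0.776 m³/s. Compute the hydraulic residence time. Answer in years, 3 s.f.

Q = 0.776 m³/s × 3.156e+07 s/yr = 2.449e+07 m³/yr.
Hydraulic residence time τ = V/Q = 9.89e+06/2.449e+07 = 0.4039 yr.

0.404 yr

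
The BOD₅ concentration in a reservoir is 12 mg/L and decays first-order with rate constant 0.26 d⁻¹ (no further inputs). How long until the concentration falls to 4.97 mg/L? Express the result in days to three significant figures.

3.39 d

t = ln(C₀/C)/k = ln(12/4.97)/0.26 = 0.8815/0.26 = 3.39 d.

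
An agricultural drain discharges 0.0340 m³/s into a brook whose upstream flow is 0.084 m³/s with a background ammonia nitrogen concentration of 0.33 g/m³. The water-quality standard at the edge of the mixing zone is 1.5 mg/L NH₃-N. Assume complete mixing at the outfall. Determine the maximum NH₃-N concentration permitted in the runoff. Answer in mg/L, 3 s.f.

Mass balance: 1.5·0.118 = 0.034·Cₑ + 0.084·0.33.
Cₑ = (0.177 − 0.02772) / 0.034 = 4.391 mg/L.

4.39 mg/L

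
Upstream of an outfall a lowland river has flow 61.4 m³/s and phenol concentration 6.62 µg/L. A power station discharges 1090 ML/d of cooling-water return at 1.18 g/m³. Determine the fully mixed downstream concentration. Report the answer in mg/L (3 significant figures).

1090 ML/d = 12.62 m³/s.
6.62 µg/L = 0.00662 mg/L.
Flow-weighted mixing gives C = (12.62·1.18 + 61.4·0.00662) / (12.62 + 61.4) = 15.29/74.02 = 0.2066 mg/L.

0.207 mg/L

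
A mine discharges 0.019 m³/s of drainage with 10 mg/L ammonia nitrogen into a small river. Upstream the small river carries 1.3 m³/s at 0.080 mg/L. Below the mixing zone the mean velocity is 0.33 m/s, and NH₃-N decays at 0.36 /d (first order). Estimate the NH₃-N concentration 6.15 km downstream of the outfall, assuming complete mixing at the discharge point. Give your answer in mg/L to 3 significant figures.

After complete mixing, C₀ = (0.019·10 + 1.3·0.08) / 1.319 = 0.2229 mg/L.
Travel time t = 6150 m / 0.33 m/s = 1.864e+04 s = 0.2157 d.
C = 0.2229·exp(−0.36·0.2157) = 0.2229·0.9253 = 0.2062 mg/L.

0.206 mg/L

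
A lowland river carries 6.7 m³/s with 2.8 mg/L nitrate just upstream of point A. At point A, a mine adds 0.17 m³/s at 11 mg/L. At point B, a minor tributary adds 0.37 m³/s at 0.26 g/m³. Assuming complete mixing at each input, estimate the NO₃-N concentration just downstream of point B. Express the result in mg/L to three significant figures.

2.86 mg/L

After input A: C = (6.7·2.8 + 0.17·11) / 6.87 = 3.003 mg/L.
After input B: C = (6.87·3.003 + 0.37·0.26) / 7.24 = 2.863 mg/L.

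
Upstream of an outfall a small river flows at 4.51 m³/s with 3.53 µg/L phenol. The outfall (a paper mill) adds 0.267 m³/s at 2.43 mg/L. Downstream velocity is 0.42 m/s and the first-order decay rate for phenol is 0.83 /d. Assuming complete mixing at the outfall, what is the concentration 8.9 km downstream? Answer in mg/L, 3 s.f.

0.114 mg/L

3.53 µg/L = 0.00353 mg/L.
After complete mixing, C₀ = (0.267·2.43 + 4.51·0.00353) / 4.777 = 0.1392 mg/L.
Travel time t = 8900 m / 0.42 m/s = 2.119e+04 s = 0.2453 d.
C = 0.1392·exp(−0.83·0.2453) = 0.1392·0.8158 = 0.1135 mg/L.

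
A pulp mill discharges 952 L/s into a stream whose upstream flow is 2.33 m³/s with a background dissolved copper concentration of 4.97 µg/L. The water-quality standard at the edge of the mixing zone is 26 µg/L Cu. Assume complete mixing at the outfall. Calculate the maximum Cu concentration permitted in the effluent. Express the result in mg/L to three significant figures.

0.0775 mg/L

952 L/s = 0.952 m³/s.
4.97 µg/L = 0.00497 mg/L.
26 µg/L = 0.026 mg/L.
Mass balance: 0.026·3.282 = 0.952·Cₑ + 2.33·0.00497.
Cₑ = (0.08533 − 0.01158) / 0.952 = 0.07747 mg/L.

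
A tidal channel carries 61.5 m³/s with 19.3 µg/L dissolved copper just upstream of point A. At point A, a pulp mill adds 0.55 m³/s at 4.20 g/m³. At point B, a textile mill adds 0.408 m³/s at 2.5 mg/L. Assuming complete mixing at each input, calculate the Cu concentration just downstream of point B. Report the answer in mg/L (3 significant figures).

19.3 µg/L = 0.0193 mg/L.
After input A: C = (61.5·0.0193 + 0.55·4.2) / 62.05 = 0.05636 mg/L.
After input B: C = (62.05·0.05636 + 0.408·2.5) / 62.46 = 0.07232 mg/L.

0.0723 mg/L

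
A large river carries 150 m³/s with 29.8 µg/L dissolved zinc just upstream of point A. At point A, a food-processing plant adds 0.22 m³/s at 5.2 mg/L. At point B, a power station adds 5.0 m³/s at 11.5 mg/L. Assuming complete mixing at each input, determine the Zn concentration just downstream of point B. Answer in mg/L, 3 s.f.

29.8 µg/L = 0.0298 mg/L.
After input A: C = (150·0.0298 + 0.22·5.2) / 150.2 = 0.03737 mg/L.
After input B: C = (150.2·0.03737 + 5·11.5) / 155.2 = 0.4066 mg/L.

0.407 mg/L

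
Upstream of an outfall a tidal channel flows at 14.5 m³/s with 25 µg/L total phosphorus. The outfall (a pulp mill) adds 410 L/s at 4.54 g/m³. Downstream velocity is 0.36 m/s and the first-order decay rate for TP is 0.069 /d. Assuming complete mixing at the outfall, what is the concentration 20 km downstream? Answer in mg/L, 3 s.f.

410 L/s = 0.41 m³/s.
25 µg/L = 0.025 mg/L.
After complete mixing, C₀ = (0.41·4.54 + 14.5·0.025) / 14.91 = 0.1492 mg/L.
Travel time t = 2e+04 m / 0.36 m/s = 5.556e+04 s = 0.643 d.
C = 0.1492·exp(−0.069·0.643) = 0.1492·0.9566 = 0.1427 mg/L.

0.143 mg/L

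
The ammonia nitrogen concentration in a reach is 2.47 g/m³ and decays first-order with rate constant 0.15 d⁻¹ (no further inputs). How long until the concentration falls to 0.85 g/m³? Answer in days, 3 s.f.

7.11 d

t = ln(C₀/C)/k = ln(2.47/0.85)/0.15 = 1.067/0.15 = 7.112 d.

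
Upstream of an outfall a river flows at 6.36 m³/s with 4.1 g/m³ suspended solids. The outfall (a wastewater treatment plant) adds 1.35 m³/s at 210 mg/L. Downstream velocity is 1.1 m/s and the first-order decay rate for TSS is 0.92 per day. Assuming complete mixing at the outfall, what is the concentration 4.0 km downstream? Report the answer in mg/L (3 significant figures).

38.6 mg/L

After complete mixing, C₀ = (1.35·210 + 6.36·4.1) / 7.71 = 40.15 mg/L.
Travel time t = 4000 m / 1.1 m/s = 3636 s = 0.04209 d.
C = 40.15·exp(−0.92·0.04209) = 40.15·0.962 = 38.63 mg/L.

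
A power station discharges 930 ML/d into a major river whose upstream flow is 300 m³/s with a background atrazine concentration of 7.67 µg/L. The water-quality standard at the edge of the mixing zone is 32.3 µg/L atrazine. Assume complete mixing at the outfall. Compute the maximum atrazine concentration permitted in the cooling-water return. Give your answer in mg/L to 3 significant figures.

930 ML/d = 10.76 m³/s.
7.67 µg/L = 0.00767 mg/L.
32.3 µg/L = 0.0323 mg/L.
Mass balance: 0.0323·310.8 = 10.76·Cₑ + 300·0.00767.
Cₑ = (10.04 − 2.301) / 10.76 = 0.7188 mg/L.

0.719 mg/L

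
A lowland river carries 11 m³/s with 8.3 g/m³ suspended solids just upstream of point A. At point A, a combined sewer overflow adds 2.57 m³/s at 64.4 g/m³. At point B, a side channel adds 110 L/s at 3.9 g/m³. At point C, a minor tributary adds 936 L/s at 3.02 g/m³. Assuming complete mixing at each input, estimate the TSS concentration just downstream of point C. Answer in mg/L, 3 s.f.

17.8 mg/L

After input A: C = (11·8.3 + 2.57·64.4) / 13.57 = 18.92 mg/L.
110 L/s = 0.11 m³/s.
After input B: C = (13.57·18.92 + 0.11·3.9) / 13.68 = 18.8 mg/L.
936 L/s = 0.936 m³/s.
After input C: C = (13.68·18.8 + 0.936·3.02) / 14.62 = 17.79 mg/L.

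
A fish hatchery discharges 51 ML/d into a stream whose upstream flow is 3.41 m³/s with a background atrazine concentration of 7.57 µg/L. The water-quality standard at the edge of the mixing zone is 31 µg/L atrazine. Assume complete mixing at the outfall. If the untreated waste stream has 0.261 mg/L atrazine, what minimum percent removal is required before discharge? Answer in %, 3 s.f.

51 ML/d = 0.5903 m³/s.
7.57 µg/L = 0.00757 mg/L.
31 µg/L = 0.031 mg/L.
Mass balance: 0.031·4 = 0.5903·Cₑ + 3.41·0.00757.
Cₑ = (0.124 − 0.02581) / 0.5903 = 0.1664 mg/L.
Required removal = 1 − 0.1664/0.261 = 36.26 %.

36.3 %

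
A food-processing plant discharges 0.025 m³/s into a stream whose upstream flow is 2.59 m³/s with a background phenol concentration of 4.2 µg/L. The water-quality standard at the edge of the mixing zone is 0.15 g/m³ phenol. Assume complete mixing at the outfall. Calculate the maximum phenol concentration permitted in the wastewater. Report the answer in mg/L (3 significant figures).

15.3 mg/L

4.2 µg/L = 0.0042 mg/L.
Mass balance: 0.15·2.615 = 0.025·Cₑ + 2.59·0.0042.
Cₑ = (0.3922 − 0.01088) / 0.025 = 15.25 mg/L.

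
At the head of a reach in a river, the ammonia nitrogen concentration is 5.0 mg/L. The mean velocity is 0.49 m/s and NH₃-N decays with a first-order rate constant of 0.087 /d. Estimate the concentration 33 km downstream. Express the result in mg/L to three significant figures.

Travel time t = 33 km / 0.49 m/s = 3.3e+04/0.49 = 6.735e+04 s = 0.7795 d.
First-order decay: C = 5.0·exp(−0.087·0.7795) = 5.0·0.9344 = 4.672 mg/L.

4.67 mg/L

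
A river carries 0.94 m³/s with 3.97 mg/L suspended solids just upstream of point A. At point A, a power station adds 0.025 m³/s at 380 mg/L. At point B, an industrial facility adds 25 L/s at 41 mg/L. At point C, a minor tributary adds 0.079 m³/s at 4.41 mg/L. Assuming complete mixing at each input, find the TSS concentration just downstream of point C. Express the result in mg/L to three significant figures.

13.7 mg/L

After input A: C = (0.94·3.97 + 0.025·380) / 0.965 = 13.71 mg/L.
25 L/s = 0.025 m³/s.
After input B: C = (0.965·13.71 + 0.025·41) / 0.99 = 14.4 mg/L.
After input C: C = (0.99·14.4 + 0.079·4.41) / 1.069 = 13.66 mg/L.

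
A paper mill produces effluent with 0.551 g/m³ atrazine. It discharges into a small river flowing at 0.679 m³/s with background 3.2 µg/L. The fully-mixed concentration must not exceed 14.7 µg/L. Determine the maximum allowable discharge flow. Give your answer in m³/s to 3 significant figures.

3.2 µg/L = 0.0032 mg/L.
14.7 µg/L = 0.0147 mg/L.
Mass balance at complete mixing: C_std·(Q_w + Q_r) = Q_w·C_e + Q_r·C_b.
Rearranging, Q_w = Q_r·(C_std − C_b)/(C_e − C_std) = 0.679·(0.0147 − 0.0032) / (0.551 − 0.0147) = 0.01456 m³/s.

0.0146 m³/s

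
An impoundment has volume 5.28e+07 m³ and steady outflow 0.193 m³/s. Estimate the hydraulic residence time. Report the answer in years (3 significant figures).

Q = 0.193 m³/s × 3.156e+07 s/yr = 6.091e+06 m³/yr.
Hydraulic residence time τ = V/Q = 5.28e+07/6.091e+06 = 8.669 yr.

8.67 yr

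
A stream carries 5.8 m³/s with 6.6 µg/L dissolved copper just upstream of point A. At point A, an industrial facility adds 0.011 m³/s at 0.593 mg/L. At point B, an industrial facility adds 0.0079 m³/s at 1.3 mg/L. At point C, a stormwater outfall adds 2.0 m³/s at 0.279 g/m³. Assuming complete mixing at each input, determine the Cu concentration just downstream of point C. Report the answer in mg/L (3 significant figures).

0.0784 mg/L

6.6 µg/L = 0.0066 mg/L.
After input A: C = (5.8·0.0066 + 0.011·0.593) / 5.811 = 0.00771 mg/L.
After input B: C = (5.811·0.00771 + 0.0079·1.3) / 5.819 = 0.009465 mg/L.
After input C: C = (5.819·0.009465 + 2·0.279) / 7.819 = 0.07841 mg/L.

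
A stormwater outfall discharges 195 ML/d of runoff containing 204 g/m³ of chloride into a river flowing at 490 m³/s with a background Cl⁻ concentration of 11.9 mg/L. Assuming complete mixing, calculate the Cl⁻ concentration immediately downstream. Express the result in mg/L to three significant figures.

195 ML/d = 2.257 m³/s.
Conservation of mass across the mixing zone: C = (2.257·204 + 490·11.9) / (2.257 + 490) = 6291/492.3 = 12.78 mg/L.

12.8 mg/L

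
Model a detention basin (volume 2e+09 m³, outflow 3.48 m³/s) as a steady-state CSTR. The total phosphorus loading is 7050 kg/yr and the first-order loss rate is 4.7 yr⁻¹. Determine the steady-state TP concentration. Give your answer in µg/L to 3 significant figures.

Outflow Q = 3.48 m³/s × 3.156e+07 s/yr = 1.098e+08 m³/yr.
Steady-state CSTR mass balance: W = Q·C + k·V·C, so C = W/(Q + kV).
Q + kV = 1.098e+08 + 4.7·2e+09 = 9.51e+09 m³/yr.
C = 7050/9.51e+09 = 7.413e-07 kg/m³ = 0.0007413 mg/L = 0.7413 µg/L.

0.741 µg/L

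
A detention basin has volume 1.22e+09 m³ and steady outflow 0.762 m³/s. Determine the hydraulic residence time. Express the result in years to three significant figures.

50.7 yr

Q = 0.762 m³/s × 3.156e+07 s/yr = 2.405e+07 m³/yr.
Hydraulic residence time τ = V/Q = 1.22e+09/2.405e+07 = 50.73 yr.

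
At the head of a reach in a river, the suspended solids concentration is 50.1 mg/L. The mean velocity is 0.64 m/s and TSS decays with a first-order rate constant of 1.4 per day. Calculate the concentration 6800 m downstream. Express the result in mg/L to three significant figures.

Travel time t = 6800 m / 0.64 m/s = 6800/0.64 = 1.062e+04 s = 0.123 d.
First-order decay: C = 50.1·exp(−1.4·0.123) = 50.1·0.8418 = 42.18 mg/L.

42.2 mg/L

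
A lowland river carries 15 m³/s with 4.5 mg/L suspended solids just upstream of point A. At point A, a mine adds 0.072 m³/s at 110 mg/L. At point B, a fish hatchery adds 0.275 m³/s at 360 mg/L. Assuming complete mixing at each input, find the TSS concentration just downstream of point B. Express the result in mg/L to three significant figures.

11.4 mg/L

After input A: C = (15·4.5 + 0.072·110) / 15.07 = 5.004 mg/L.
After input B: C = (15.07·5.004 + 0.275·360) / 15.35 = 11.37 mg/L.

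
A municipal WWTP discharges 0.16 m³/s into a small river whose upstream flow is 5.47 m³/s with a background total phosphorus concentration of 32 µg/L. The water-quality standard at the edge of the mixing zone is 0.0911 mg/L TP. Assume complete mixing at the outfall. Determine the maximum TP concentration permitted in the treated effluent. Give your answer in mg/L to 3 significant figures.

32 µg/L = 0.032 mg/L.
Mass balance: 0.0911·5.63 = 0.16·Cₑ + 5.47·0.032.
Cₑ = (0.5129 − 0.175) / 0.16 = 2.112 mg/L.

2.11 mg/L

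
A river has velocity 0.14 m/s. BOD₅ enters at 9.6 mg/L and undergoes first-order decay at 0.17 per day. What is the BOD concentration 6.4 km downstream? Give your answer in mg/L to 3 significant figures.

8.77 mg/L

Travel time t = 6.4 km / 0.14 m/s = 6400/0.14 = 4.571e+04 s = 0.5291 d.
First-order decay: C = 9.6·exp(−0.17·0.5291) = 9.6·0.914 = 8.774 mg/L.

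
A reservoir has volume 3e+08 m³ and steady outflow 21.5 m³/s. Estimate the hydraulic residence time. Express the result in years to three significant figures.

Q = 21.5 m³/s × 3.156e+07 s/yr = 6.785e+08 m³/yr.
Hydraulic residence time τ = V/Q = 3e+08/6.785e+08 = 0.4422 yr.

0.442 yr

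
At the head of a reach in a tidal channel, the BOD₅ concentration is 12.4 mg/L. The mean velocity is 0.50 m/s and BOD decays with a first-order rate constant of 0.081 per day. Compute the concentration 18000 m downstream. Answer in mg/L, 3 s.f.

Travel time t = 18000 m / 0.50 m/s = 1.8e+04/0.50 = 3.6e+04 s = 0.4167 d.
First-order decay: C = 12.4·exp(−0.081·0.4167) = 12.4·0.9668 = 11.99 mg/L.

12.0 mg/L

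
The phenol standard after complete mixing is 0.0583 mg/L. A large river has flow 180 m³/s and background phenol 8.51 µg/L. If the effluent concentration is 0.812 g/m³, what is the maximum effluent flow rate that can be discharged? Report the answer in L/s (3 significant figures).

11900 L/s

8.51 µg/L = 0.00851 mg/L.
Mass balance at complete mixing: C_std·(Q_w + Q_r) = Q_w·C_e + Q_r·C_b.
Rearranging, Q_w = Q_r·(C_std − C_b)/(C_e − C_std) = 180·(0.0583 − 0.00851) / (0.812 − 0.0583) = 11.89 m³/s.
= 1.189e+04 L/s.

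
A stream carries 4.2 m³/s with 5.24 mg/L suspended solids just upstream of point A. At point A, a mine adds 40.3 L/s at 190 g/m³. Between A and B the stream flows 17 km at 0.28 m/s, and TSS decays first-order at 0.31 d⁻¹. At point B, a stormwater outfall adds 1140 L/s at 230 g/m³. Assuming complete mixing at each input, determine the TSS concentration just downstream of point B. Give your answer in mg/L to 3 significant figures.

40.3 L/s = 0.0403 m³/s.
After input A: C = (4.2·5.24 + 0.0403·190) / 4.24 = 6.996 mg/L.
Over the 17 km reach to input B (t = 6.071e+04 s = 0.7027 d), decay gives C = 6.996·exp(−0.31·0.7027) = 5.627 mg/L.
1140 L/s = 1.14 m³/s.
After input B: C = (4.24·5.627 + 1.14·230) / 5.38 = 53.17 mg/L.

53.2 mg/L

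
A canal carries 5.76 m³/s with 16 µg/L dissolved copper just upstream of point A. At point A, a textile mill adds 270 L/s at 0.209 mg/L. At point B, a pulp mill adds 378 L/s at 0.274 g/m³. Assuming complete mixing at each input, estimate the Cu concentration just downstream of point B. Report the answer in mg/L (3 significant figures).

0.0394 mg/L

16 µg/L = 0.016 mg/L.
270 L/s = 0.27 m³/s.
After input A: C = (5.76·0.016 + 0.27·0.209) / 6.03 = 0.02464 mg/L.
378 L/s = 0.378 m³/s.
After input B: C = (6.03·0.02464 + 0.378·0.274) / 6.408 = 0.03935 mg/L.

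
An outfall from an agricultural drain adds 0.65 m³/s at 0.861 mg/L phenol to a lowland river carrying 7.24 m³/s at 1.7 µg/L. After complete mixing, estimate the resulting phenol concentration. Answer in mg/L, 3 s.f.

0.0725 mg/L

1.7 µg/L = 0.0017 mg/L.
By mass balance at complete mixing, C = (0.65·0.861 + 7.24·0.0017) / (0.65 + 7.24) = 0.572/7.89 = 0.07249 mg/L.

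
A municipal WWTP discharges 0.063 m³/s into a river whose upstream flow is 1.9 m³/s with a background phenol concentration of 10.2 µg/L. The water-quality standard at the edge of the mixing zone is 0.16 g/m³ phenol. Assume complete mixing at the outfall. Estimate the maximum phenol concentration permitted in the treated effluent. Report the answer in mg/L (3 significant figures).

4.68 mg/L

10.2 µg/L = 0.0102 mg/L.
Mass balance: 0.16·1.963 = 0.063·Cₑ + 1.9·0.0102.
Cₑ = (0.3141 − 0.01938) / 0.063 = 4.678 mg/L.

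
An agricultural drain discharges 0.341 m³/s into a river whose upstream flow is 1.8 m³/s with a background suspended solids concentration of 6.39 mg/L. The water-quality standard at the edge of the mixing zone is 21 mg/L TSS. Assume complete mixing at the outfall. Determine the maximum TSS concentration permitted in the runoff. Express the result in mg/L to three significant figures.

Mass balance: 21·2.141 = 0.341·Cₑ + 1.8·6.39.
Cₑ = (44.96 − 11.5) / 0.341 = 98.12 mg/L.

98.1 mg/L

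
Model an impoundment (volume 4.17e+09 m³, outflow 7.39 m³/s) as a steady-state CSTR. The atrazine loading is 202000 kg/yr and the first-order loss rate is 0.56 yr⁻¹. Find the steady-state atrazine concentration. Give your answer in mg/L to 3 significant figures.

0.0786 mg/L

Outflow Q = 7.39 m³/s × 3.156e+07 s/yr = 2.332e+08 m³/yr.
Steady-state CSTR mass balance: W = Q·C + k·V·C, so C = W/(Q + kV).
Q + kV = 2.332e+08 + 0.56·4.17e+09 = 2.568e+09 m³/yr.
C = 202000/2.568e+09 = 7.865e-05 kg/m³ = 0.07865 mg/L.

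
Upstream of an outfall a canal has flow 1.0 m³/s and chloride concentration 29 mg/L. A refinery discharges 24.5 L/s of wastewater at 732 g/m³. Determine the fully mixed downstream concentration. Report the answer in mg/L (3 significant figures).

45.8 mg/L

24.5 L/s = 0.0245 m³/s.
Conservation of mass across the mixing zone: C = (0.0245·732 + 1·29) / (0.0245 + 1) = 46.93/1.024 = 45.81 mg/L.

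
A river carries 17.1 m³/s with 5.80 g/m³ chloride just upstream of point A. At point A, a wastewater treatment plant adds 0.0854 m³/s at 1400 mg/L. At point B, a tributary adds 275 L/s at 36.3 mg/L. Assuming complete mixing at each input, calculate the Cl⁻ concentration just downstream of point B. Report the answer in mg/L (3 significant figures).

13.1 mg/L

After input A: C = (17.1·5.8 + 0.0854·1400) / 17.19 = 12.73 mg/L.
275 L/s = 0.275 m³/s.
After input B: C = (17.19·12.73 + 0.275·36.3) / 17.46 = 13.1 mg/L.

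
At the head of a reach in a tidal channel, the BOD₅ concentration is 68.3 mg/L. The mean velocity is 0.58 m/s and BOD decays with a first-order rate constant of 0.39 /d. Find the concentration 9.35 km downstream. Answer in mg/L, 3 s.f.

63.5 mg/L

Travel time t = 9.35 km / 0.58 m/s = 9350/0.58 = 1.612e+04 s = 0.1866 d.
First-order decay: C = 68.3·exp(−0.39·0.1866) = 68.3·0.9298 = 63.51 mg/L.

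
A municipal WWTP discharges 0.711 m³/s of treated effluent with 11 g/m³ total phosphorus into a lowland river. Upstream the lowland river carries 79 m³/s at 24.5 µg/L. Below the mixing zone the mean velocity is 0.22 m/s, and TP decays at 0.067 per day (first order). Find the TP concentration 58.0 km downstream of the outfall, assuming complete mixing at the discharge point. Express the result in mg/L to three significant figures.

24.5 µg/L = 0.0245 mg/L.
After complete mixing, C₀ = (0.711·11 + 79·0.0245) / 79.71 = 0.1224 mg/L.
Travel time t = 5.8e+04 m / 0.22 m/s = 2.636e+05 s = 3.051 d.
C = 0.1224·exp(−0.067·3.051) = 0.1224·0.8151 = 0.09977 mg/L.

0.0998 mg/L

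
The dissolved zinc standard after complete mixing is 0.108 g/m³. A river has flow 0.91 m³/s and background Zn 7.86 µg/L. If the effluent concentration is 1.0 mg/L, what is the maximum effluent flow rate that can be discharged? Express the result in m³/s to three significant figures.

7.86 µg/L = 0.00786 mg/L.
Mass balance at complete mixing: C_std·(Q_w + Q_r) = Q_w·C_e + Q_r·C_b.
Rearranging, Q_w = Q_r·(C_std − C_b)/(C_e − C_std) = 0.91·(0.108 − 0.00786) / (1 − 0.108) = 0.1022 m³/s.

0.102 m³/s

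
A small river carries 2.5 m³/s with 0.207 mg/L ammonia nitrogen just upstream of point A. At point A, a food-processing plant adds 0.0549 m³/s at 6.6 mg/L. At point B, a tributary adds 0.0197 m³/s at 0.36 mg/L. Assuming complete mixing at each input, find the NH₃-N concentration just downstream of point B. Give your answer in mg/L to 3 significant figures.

After input A: C = (2.5·0.207 + 0.0549·6.6) / 2.555 = 0.3444 mg/L.
After input B: C = (2.555·0.3444 + 0.0197·0.36) / 2.575 = 0.3445 mg/L.

0.344 mg/L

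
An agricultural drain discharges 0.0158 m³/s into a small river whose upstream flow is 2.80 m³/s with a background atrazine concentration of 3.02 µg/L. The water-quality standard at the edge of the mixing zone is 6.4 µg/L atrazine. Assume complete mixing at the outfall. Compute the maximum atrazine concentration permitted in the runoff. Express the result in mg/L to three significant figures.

3.02 µg/L = 0.00302 mg/L.
6.4 µg/L = 0.0064 mg/L.
Mass balance: 0.0064·2.816 = 0.0158·Cₑ + 2.8·0.00302.
Cₑ = (0.01802 − 0.008456) / 0.0158 = 0.6054 mg/L.

0.605 mg/L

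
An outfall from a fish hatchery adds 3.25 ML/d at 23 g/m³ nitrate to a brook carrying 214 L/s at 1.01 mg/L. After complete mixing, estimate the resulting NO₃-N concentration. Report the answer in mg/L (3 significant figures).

3.25 ML/d = 0.03762 m³/s.
214 L/s = 0.214 m³/s.
By mass balance at complete mixing, C = (0.03762·23 + 0.214·1.01) / (0.03762 + 0.214) = 1.081/0.2516 = 4.297 mg/L.

4.30 mg/L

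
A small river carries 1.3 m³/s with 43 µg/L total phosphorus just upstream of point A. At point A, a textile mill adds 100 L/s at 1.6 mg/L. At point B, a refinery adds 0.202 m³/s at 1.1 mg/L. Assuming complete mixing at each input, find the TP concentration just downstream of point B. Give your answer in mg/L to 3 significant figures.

43 µg/L = 0.043 mg/L.
100 L/s = 0.1 m³/s.
After input A: C = (1.3·0.043 + 0.1·1.6) / 1.4 = 0.1542 mg/L.
After input B: C = (1.4·0.1542 + 0.202·1.1) / 1.602 = 0.2735 mg/L.

0.273 mg/L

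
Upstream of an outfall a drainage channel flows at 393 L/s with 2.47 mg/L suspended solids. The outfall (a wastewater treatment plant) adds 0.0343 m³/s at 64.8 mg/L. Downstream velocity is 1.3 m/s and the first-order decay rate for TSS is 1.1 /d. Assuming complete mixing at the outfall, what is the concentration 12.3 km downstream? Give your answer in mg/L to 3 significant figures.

6.63 mg/L

393 L/s = 0.393 m³/s.
After complete mixing, C₀ = (0.0343·64.8 + 0.393·2.47) / 0.4273 = 7.473 mg/L.
Travel time t = 1.23e+04 m / 1.3 m/s = 9462 s = 0.1095 d.
C = 7.473·exp(−1.1·0.1095) = 7.473·0.8865 = 6.625 mg/L.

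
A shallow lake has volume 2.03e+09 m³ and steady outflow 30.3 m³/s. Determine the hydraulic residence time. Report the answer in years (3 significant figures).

Q = 30.3 m³/s × 3.156e+07 s/yr = 9.562e+08 m³/yr.
Hydraulic residence time τ = V/Q = 2.03e+09/9.562e+08 = 2.123 yr.

2.12 yr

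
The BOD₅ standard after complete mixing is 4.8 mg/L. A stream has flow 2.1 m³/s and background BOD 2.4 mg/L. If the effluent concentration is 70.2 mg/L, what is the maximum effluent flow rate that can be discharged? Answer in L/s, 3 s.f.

Mass balance at complete mixing: C_std·(Q_w + Q_r) = Q_w·C_e + Q_r·C_b.
Rearranging, Q_w = Q_r·(C_std − C_b)/(C_e − C_std) = 2.1·(4.8 − 2.4) / (70.2 − 4.8) = 0.07706 m³/s.
= 77.06 L/s.

77.1 L/s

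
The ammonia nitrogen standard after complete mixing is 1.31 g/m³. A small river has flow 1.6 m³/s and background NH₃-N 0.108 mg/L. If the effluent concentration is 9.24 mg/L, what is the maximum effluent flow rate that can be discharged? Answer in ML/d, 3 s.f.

21.0 ML/d

Mass balance at complete mixing: C_std·(Q_w + Q_r) = Q_w·C_e + Q_r·C_b.
Rearranging, Q_w = Q_r·(C_std − C_b)/(C_e − C_std) = 1.6·(1.31 − 0.108) / (9.24 − 1.31) = 0.2425 m³/s.
= 20.95 ML/d.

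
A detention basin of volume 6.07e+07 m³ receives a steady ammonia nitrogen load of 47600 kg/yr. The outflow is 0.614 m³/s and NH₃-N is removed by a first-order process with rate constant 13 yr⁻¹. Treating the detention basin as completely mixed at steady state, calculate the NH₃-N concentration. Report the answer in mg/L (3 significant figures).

Outflow Q = 0.614 m³/s × 3.156e+07 s/yr = 1.938e+07 m³/yr.
Steady-state CSTR mass balance: W = Q·C + k·V·C, so C = W/(Q + kV).
Q + kV = 1.938e+07 + 13·6.07e+07 = 8.085e+08 m³/yr.
C = 47600/8.085e+08 = 5.888e-05 kg/m³ = 0.05888 mg/L.

0.0589 mg/L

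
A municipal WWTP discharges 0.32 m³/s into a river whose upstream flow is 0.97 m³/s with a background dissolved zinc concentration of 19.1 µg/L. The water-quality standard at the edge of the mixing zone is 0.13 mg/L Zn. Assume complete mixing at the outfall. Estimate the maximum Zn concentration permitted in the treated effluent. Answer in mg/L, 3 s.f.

19.1 µg/L = 0.0191 mg/L.
Mass balance: 0.13·1.29 = 0.32·Cₑ + 0.97·0.0191.
Cₑ = (0.1677 − 0.01853) / 0.32 = 0.4662 mg/L.

0.466 mg/L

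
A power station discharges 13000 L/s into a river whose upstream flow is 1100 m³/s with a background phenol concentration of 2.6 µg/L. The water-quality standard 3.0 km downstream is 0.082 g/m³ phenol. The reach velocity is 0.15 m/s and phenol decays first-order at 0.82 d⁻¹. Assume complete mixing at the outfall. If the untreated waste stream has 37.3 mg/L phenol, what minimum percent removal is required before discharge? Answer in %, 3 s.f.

77.8 %

13000 L/s = 13 m³/s.
2.6 µg/L = 0.0026 mg/L.
Travel time to the compliance point: t = 3000/0.15 = 2e+04 s = 0.2315 d; decay factor exp(−0.82·0.2315) = 0.8271.
So the concentration just after mixing may be at most 0.082/0.8271 = 0.09914 mg/L.
Mass balance: 0.09914·1113 = 13·Cₑ + 1100·0.0026.
Cₑ = (110.3 − 2.86) / 13 = 8.268 mg/L.
Required removal = 1 − 8.268/37.3 = 77.83 %.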